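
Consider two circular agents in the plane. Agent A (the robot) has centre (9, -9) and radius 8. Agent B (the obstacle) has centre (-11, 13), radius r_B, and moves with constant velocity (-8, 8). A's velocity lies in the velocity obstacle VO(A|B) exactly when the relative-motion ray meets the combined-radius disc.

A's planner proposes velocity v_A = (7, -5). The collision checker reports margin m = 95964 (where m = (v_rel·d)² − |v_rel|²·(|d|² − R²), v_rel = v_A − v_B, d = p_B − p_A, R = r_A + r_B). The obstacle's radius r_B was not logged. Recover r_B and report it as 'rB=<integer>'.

m = 95964
d = (-20, 22);  v_rel = (15, -13),  |v_rel|² = 394
v_rel×d = (15)·(22) − (-13)·(-20) = 70
since m = R²·394 − 70²:  R² = (4900 + 95964) / 394 = 256
R = √256 = 16  ⇒  r_B = 16 − 8 = 8

rB=8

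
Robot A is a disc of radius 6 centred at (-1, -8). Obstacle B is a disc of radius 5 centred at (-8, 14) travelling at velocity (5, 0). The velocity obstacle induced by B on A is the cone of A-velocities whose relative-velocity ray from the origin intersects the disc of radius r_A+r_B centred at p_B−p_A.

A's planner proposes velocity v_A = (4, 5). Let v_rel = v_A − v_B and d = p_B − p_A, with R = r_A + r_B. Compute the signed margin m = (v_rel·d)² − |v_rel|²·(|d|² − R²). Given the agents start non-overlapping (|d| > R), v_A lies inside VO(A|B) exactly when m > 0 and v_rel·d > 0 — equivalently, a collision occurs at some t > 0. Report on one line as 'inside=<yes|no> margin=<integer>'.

d = (-7, 22),  |d|² = 533;  R = 6+5 = 11,  c = 533−11² = 412
v_rel = (-1, 5),  |v_rel|² = 26;  v_rel·d = (-1)·(-7) + (5)·(22) = 117
26·t² − 234·t + 412 = 0  ⇒  m = 117² − 26·412 = 2977
m = 2977 > 0,  v_rel·d = 117 > 0  ⇒  inside

inside=yes margin=2977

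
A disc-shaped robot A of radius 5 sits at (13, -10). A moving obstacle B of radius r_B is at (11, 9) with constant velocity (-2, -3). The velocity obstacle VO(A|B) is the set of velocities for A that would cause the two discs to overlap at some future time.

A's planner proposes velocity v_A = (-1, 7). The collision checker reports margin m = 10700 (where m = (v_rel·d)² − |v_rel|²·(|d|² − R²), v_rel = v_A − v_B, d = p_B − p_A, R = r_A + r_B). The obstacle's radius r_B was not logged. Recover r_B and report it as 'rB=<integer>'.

m = 10700
d = (-2, 19);  v_rel = (1, 10),  |v_rel|² = 101
v_rel×d = (1)·(19) − (10)·(-2) = 39
since m = R²·101 − 39²:  R² = (1521 + 10700) / 101 = 121
R = √121 = 11  ⇒  r_B = 11 − 5 = 6

rB=6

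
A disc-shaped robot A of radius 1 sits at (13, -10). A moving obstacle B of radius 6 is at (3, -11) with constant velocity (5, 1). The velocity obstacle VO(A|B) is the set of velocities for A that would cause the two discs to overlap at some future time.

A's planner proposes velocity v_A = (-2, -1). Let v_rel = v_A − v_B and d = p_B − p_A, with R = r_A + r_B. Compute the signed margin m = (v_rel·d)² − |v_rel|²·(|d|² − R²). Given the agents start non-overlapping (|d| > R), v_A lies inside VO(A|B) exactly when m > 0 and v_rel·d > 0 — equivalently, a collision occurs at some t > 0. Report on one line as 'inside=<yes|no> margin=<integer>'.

d = (-10, -1),  |d|² = 101;  R = 1+6 = 7,  c = 101−7² = 52
v_rel = (-7, -2),  |v_rel|² = 53;  v_rel·d = (-7)·(-10) + (-2)·(-1) = 72
53·t² − 144·t + 52 = 0  ⇒  m = 72² − 53·52 = 2428
m = 2428 > 0,  v_rel·d = 72 > 0  ⇒  inside

inside=yes margin=2428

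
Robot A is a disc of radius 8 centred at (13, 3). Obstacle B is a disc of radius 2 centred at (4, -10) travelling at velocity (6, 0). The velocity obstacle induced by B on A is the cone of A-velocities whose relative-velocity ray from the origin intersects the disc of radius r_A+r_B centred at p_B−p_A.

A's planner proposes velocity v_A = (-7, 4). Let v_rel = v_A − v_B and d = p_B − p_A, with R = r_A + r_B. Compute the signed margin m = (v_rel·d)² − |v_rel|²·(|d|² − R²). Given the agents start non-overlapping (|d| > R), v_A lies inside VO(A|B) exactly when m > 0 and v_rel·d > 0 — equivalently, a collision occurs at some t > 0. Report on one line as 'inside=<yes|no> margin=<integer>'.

d = (-9, -13),  |d|² = 250;  R = 8+2 = 10,  c = 250−10² = 150
v_rel = (-13, 4),  |v_rel|² = 185;  v_rel·d = (-13)·(-9) + (4)·(-13) = 65
185·t² − 130·t + 150 = 0  ⇒  m = 65² − 185·150 = -23525
m = -23525 < 0,  v_rel·d = 65 > 0  ⇒  outside

inside=no margin=-23525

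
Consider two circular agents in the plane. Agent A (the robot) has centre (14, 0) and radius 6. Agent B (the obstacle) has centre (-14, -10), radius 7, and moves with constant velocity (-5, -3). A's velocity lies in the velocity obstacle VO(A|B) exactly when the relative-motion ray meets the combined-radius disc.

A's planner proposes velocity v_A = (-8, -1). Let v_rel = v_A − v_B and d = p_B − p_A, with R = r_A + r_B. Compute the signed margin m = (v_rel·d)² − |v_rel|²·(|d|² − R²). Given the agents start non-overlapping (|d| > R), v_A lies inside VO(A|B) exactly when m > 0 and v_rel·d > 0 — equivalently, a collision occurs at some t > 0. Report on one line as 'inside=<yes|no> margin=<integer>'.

d = (-28, -10),  |d|² = 884;  R = 6+7 = 13,  c = 884−13² = 715
v_rel = (-3, 2),  |v_rel|² = 13;  v_rel·d = (-3)·(-28) + (2)·(-10) = 64
13·t² − 128·t + 715 = 0  ⇒  m = 64² − 13·715 = -5199
m = -5199 < 0,  v_rel·d = 64 > 0  ⇒  outside

inside=no margin=-5199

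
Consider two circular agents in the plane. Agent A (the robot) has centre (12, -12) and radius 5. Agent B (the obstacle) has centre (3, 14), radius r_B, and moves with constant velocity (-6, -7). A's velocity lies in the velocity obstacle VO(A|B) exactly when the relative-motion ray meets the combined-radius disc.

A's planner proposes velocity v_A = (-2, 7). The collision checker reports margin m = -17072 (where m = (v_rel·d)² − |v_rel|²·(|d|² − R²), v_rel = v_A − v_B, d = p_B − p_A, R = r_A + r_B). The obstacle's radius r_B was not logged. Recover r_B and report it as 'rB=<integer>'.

m = -17072
d = (-9, 26);  v_rel = (4, 14),  |v_rel|² = 212
v_rel×d = (4)·(26) − (14)·(-9) = 230
since m = R²·212 − 230²:  R² = (52900 + -17072) / 212 = 169
R = √169 = 13  ⇒  r_B = 13 − 5 = 8

rB=8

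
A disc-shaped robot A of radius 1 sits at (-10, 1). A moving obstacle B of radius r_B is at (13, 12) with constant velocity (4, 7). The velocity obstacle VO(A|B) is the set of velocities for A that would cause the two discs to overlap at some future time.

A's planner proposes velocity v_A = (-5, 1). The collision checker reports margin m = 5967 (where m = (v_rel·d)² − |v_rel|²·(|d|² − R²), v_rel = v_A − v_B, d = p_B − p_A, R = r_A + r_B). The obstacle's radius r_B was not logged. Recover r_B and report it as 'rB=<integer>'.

m = 5967
d = (23, 11);  v_rel = (-9, -6),  |v_rel|² = 117
v_rel×d = (-9)·(11) − (-6)·(23) = 39
since m = R²·117 − 39²:  R² = (1521 + 5967) / 117 = 64
R = √64 = 8  ⇒  r_B = 8 − 1 = 7

rB=7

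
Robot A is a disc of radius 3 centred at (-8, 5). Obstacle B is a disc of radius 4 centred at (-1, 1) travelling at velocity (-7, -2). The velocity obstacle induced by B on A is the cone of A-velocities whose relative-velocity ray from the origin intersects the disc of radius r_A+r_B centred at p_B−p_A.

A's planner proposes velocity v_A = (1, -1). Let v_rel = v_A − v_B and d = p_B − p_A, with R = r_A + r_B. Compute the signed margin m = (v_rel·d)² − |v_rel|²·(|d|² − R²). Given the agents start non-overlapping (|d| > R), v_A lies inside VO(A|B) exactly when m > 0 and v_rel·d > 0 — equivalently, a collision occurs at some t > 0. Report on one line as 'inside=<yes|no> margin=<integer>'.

d = (7, -4),  |d|² = 65;  R = 3+4 = 7,  c = 65−7² = 16
v_rel = (8, 1),  |v_rel|² = 65;  v_rel·d = (8)·(7) + (1)·(-4) = 52
65·t² − 104·t + 16 = 0  ⇒  m = 52² − 65·16 = 1664
m = 1664 > 0,  v_rel·d = 52 > 0  ⇒  inside

inside=yes margin=1664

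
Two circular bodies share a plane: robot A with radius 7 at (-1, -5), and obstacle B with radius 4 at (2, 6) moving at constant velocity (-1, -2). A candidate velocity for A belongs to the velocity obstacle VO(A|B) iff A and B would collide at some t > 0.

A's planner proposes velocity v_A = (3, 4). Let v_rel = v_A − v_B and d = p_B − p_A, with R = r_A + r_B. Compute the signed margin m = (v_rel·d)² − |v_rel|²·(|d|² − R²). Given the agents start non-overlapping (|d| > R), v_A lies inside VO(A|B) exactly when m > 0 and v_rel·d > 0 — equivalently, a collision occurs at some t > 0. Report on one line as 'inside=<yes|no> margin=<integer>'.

d = (3, 11),  |d|² = 130;  R = 7+4 = 11,  c = 130−11² = 9
v_rel = (4, 6),  |v_rel|² = 52;  v_rel·d = (4)·(3) + (6)·(11) = 78
52·t² − 156·t + 9 = 0  ⇒  m = 78² − 52·9 = 5616
m = 5616 > 0,  v_rel·d = 78 > 0  ⇒  inside

inside=yes margin=5616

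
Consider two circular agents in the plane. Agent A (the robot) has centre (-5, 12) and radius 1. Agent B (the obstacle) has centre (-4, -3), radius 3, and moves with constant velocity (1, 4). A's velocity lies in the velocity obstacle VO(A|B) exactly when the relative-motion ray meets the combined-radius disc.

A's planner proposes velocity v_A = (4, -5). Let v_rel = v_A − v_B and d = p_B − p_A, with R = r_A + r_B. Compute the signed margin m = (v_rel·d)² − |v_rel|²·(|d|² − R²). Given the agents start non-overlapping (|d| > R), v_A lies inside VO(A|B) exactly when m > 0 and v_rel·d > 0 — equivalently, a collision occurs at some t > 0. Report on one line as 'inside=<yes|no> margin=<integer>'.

d = (1, -15),  |d|² = 226;  R = 1+3 = 4,  c = 226−4² = 210
v_rel = (3, -9),  |v_rel|² = 90;  v_rel·d = (3)·(1) + (-9)·(-15) = 138
90·t² − 276·t + 210 = 0  ⇒  m = 138² − 90·210 = 144
m = 144 > 0,  v_rel·d = 138 > 0  ⇒  inside

inside=yes margin=144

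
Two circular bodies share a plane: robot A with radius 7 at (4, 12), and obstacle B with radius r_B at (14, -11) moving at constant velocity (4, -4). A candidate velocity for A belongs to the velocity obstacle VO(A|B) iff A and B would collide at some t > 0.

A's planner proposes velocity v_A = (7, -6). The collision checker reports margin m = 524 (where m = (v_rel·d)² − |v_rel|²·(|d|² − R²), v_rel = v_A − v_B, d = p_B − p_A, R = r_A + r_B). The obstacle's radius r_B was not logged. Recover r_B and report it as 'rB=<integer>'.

m = 524
d = (10, -23);  v_rel = (3, -2),  |v_rel|² = 13
v_rel×d = (3)·(-23) − (-2)·(10) = -49
since m = R²·13 − (-49)²:  R² = (2401 + 524) / 13 = 225
R = √225 = 15  ⇒  r_B = 15 − 7 = 8

rB=8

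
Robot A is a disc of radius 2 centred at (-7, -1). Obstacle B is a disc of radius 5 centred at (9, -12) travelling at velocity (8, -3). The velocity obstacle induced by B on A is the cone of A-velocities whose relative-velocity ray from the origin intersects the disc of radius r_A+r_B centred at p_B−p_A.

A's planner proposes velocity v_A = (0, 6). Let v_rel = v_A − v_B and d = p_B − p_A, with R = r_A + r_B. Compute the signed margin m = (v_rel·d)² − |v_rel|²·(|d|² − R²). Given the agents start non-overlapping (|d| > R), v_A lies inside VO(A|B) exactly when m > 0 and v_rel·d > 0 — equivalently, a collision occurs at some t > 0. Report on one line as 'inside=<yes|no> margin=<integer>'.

d = (16, -11),  |d|² = 377;  R = 2+5 = 7,  c = 377−7² = 328
v_rel = (-8, 9),  |v_rel|² = 145;  v_rel·d = (-8)·(16) + (9)·(-11) = -227
145·t² + 454·t + 328 = 0  ⇒  m = (-227)² − 145·328 = 3969
m = 3969 > 0,  v_rel·d = -227 < 0  ⇒  outside

inside=no margin=3969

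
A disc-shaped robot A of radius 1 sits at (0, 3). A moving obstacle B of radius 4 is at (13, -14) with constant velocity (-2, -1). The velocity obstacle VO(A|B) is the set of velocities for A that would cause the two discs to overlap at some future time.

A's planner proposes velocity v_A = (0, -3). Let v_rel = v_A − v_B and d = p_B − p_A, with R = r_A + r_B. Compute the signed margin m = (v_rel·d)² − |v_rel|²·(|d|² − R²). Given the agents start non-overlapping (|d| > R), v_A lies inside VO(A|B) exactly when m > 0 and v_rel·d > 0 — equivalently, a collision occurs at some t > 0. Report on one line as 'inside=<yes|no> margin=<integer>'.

d = (13, -17),  |d|² = 458;  R = 1+4 = 5,  c = 458−5² = 433
v_rel = (2, -2),  |v_rel|² = 8;  v_rel·d = (2)·(13) + (-2)·(-17) = 60
8·t² − 120·t + 433 = 0  ⇒  m = 60² − 8·433 = 136
m = 136 > 0,  v_rel·d = 60 > 0  ⇒  inside

inside=yes margin=136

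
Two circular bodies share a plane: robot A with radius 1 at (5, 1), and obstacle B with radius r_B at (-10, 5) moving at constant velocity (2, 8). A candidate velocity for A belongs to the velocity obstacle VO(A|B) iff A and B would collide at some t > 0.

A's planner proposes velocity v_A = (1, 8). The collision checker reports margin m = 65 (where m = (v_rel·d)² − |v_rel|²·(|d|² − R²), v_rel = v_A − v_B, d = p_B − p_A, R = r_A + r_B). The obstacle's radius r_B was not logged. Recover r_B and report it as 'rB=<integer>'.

m = 65
d = (-15, 4);  v_rel = (-1, 0),  |v_rel|² = 1
v_rel×d = (-1)·(4) − (0)·(-15) = -4
since m = R²·1 − (-4)²:  R² = (16 + 65) / 1 = 81
R = √81 = 9  ⇒  r_B = 9 − 1 = 8

rB=8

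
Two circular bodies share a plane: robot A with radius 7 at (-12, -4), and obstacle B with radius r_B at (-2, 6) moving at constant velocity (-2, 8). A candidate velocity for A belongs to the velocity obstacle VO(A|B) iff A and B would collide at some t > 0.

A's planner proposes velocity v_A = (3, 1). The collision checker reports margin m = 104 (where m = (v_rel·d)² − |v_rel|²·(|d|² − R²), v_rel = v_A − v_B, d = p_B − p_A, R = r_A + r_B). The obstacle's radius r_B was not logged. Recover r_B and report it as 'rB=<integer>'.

m = 104
d = (10, 10);  v_rel = (5, -7),  |v_rel|² = 74
v_rel×d = (5)·(10) − (-7)·(10) = 120
since m = R²·74 − 120²:  R² = (14400 + 104) / 74 = 196
R = √196 = 14  ⇒  r_B = 14 − 7 = 7

rB=7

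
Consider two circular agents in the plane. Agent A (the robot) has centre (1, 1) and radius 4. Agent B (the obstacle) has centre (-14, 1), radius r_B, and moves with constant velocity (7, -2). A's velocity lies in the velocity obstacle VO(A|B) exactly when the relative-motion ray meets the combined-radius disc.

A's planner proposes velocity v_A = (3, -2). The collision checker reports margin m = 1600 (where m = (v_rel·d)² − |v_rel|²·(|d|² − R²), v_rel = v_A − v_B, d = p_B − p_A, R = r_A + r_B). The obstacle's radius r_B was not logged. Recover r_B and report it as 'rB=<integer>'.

m = 1600
d = (-15, 0);  v_rel = (-4, 0),  |v_rel|² = 16
v_rel×d = (-4)·(0) − (0)·(-15) = 0
since m = R²·16 − 0²:  R² = (0 + 1600) / 16 = 100
R = √100 = 10  ⇒  r_B = 10 − 4 = 6

rB=6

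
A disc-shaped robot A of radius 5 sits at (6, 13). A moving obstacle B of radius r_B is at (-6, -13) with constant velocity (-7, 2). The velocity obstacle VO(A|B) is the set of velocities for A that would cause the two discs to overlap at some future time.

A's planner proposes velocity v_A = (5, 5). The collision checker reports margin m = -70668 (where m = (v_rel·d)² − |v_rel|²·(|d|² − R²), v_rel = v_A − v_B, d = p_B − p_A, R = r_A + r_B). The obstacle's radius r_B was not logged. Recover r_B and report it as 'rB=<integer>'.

m = -70668
d = (-12, -26);  v_rel = (12, 3),  |v_rel|² = 153
v_rel×d = (12)·(-26) − (3)·(-12) = -276
since m = R²·153 − (-276)²:  R² = (76176 + -70668) / 153 = 36
R = √36 = 6  ⇒  r_B = 6 − 5 = 1

rB=1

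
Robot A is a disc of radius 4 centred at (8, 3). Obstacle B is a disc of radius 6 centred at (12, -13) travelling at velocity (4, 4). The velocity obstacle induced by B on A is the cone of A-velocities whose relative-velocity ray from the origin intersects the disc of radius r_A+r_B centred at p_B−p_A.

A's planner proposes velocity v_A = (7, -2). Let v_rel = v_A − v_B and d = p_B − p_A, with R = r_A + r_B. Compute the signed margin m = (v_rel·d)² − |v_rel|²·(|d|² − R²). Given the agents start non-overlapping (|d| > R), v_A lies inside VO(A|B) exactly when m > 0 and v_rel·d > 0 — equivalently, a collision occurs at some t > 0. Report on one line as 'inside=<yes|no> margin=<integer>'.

d = (4, -16),  |d|² = 272;  R = 4+6 = 10,  c = 272−10² = 172
v_rel = (3, -6),  |v_rel|² = 45;  v_rel·d = (3)·(4) + (-6)·(-16) = 108
45·t² − 216·t + 172 = 0  ⇒  m = 108² − 45·172 = 3924
m = 3924 > 0,  v_rel·d = 108 > 0  ⇒  inside

inside=yes margin=3924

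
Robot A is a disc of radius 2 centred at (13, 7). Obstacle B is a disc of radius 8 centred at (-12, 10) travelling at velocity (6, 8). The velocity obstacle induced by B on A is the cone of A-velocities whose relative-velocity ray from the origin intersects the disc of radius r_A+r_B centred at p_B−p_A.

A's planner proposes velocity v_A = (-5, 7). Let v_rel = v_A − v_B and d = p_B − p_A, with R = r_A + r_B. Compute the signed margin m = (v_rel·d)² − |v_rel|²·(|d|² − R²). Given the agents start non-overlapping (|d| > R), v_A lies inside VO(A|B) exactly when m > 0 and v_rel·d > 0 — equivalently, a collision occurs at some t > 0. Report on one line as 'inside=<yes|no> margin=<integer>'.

d = (-25, 3),  |d|² = 634;  R = 2+8 = 10,  c = 634−10² = 534
v_rel = (-11, -1),  |v_rel|² = 122;  v_rel·d = (-11)·(-25) + (-1)·(3) = 272
122·t² − 544·t + 534 = 0  ⇒  m = 272² − 122·534 = 8836
m = 8836 > 0,  v_rel·d = 272 > 0  ⇒  inside

inside=yes margin=8836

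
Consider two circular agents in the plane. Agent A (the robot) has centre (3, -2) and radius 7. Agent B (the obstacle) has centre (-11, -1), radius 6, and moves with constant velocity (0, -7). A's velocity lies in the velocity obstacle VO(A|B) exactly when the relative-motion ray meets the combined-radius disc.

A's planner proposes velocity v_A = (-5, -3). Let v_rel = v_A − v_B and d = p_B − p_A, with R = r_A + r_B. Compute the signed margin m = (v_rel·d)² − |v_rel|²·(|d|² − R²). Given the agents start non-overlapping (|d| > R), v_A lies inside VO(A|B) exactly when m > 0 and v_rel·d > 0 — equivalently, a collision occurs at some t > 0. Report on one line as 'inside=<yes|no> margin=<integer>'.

d = (-14, 1),  |d|² = 197;  R = 7+6 = 13,  c = 197−13² = 28
v_rel = (-5, 4),  |v_rel|² = 41;  v_rel·d = (-5)·(-14) + (4)·(1) = 74
41·t² − 148·t + 28 = 0  ⇒  m = 74² − 41·28 = 4328
m = 4328 > 0,  v_rel·d = 74 > 0  ⇒  inside

inside=yes margin=4328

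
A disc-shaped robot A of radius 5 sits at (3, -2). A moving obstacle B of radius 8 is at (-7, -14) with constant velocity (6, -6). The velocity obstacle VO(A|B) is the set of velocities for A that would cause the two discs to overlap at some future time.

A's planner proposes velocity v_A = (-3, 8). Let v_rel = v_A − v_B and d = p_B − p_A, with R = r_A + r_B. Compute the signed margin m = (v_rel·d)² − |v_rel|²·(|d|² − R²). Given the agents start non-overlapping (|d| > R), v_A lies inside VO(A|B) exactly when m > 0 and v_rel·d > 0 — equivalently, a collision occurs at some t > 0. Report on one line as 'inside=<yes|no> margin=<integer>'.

d = (-10, -12),  |d|² = 244;  R = 5+8 = 13,  c = 244−13² = 75
v_rel = (-9, 14),  |v_rel|² = 277;  v_rel·d = (-9)·(-10) + (14)·(-12) = -78
277·t² + 156·t + 75 = 0  ⇒  m = (-78)² − 277·75 = -14691
m = -14691 < 0,  v_rel·d = -78 < 0  ⇒  outside

inside=no margin=-14691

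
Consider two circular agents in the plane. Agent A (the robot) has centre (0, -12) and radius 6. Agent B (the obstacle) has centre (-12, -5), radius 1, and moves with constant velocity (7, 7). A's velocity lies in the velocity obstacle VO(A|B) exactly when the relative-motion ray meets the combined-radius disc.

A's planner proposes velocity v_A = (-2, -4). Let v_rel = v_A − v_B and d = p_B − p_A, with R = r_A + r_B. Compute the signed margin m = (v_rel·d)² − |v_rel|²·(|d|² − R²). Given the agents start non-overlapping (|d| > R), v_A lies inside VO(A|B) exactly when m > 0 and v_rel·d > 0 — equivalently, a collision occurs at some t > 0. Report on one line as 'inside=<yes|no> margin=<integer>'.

d = (-12, 7),  |d|² = 193;  R = 6+1 = 7,  c = 193−7² = 144
v_rel = (-9, -11),  |v_rel|² = 202;  v_rel·d = (-9)·(-12) + (-11)·(7) = 31
202·t² − 62·t + 144 = 0  ⇒  m = 31² − 202·144 = -28127
m = -28127 < 0,  v_rel·d = 31 > 0  ⇒  outside

inside=no margin=-28127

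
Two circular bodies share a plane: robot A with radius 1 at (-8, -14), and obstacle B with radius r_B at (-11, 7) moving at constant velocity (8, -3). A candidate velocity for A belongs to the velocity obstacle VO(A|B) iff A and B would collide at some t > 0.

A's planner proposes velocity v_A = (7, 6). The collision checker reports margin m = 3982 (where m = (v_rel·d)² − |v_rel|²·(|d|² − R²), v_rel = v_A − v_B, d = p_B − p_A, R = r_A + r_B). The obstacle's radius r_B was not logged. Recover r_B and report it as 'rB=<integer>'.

m = 3982
d = (-3, 21);  v_rel = (-1, 9),  |v_rel|² = 82
v_rel×d = (-1)·(21) − (9)·(-3) = 6
since m = R²·82 − 6²:  R² = (36 + 3982) / 82 = 49
R = √49 = 7  ⇒  r_B = 7 − 1 = 6

rB=6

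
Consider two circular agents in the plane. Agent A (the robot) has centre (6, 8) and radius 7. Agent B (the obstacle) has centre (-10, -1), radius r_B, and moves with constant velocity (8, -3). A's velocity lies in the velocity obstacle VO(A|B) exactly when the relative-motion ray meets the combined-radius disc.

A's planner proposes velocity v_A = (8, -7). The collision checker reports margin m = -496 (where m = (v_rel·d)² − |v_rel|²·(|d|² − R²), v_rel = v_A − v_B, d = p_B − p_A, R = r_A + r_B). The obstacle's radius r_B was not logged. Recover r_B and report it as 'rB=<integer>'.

m = -496
d = (-16, -9);  v_rel = (0, -4),  |v_rel|² = 16
v_rel×d = (0)·(-9) − (-4)·(-16) = -64
since m = R²·16 − (-64)²:  R² = (4096 + -496) / 16 = 225
R = √225 = 15  ⇒  r_B = 15 − 7 = 8

rB=8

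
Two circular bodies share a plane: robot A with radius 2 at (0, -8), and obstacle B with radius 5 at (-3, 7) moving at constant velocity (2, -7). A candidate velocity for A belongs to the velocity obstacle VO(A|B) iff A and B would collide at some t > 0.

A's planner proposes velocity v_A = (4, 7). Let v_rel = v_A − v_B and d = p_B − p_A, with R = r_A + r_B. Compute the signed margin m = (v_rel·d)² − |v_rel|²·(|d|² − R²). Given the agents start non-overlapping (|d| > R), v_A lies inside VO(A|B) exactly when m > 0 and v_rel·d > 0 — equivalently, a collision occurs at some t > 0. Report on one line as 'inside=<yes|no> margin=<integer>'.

d = (-3, 15),  |d|² = 234;  R = 2+5 = 7,  c = 234−7² = 185
v_rel = (2, 14),  |v_rel|² = 200;  v_rel·d = (2)·(-3) + (14)·(15) = 204
200·t² − 408·t + 185 = 0  ⇒  m = 204² − 200·185 = 4616
m = 4616 > 0,  v_rel·d = 204 > 0  ⇒  inside

inside=yes margin=4616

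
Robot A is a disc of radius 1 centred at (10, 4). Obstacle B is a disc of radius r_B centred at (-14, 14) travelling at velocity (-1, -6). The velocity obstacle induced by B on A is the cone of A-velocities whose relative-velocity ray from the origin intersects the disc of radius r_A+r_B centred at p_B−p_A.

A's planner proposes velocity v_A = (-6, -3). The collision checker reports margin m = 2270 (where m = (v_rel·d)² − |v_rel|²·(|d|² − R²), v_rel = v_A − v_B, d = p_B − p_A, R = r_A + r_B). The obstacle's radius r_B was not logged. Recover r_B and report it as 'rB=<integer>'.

m = 2270
d = (-24, 10);  v_rel = (-5, 3),  |v_rel|² = 34
v_rel×d = (-5)·(10) − (3)·(-24) = 22
since m = R²·34 − 22²:  R² = (484 + 2270) / 34 = 81
R = √81 = 9  ⇒  r_B = 9 − 1 = 8

rB=8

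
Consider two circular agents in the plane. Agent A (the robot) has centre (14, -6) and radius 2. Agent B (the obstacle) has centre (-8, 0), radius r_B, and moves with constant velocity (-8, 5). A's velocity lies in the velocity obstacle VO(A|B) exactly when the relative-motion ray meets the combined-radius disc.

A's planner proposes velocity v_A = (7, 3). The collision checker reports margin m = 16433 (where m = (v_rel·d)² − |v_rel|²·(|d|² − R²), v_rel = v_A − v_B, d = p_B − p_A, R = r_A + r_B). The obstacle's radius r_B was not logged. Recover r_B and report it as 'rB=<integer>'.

m = 16433
d = (-22, 6);  v_rel = (15, -2),  |v_rel|² = 229
v_rel×d = (15)·(6) − (-2)·(-22) = 46
since m = R²·229 − 46²:  R² = (2116 + 16433) / 229 = 81
R = √81 = 9  ⇒  r_B = 9 − 2 = 7

rB=7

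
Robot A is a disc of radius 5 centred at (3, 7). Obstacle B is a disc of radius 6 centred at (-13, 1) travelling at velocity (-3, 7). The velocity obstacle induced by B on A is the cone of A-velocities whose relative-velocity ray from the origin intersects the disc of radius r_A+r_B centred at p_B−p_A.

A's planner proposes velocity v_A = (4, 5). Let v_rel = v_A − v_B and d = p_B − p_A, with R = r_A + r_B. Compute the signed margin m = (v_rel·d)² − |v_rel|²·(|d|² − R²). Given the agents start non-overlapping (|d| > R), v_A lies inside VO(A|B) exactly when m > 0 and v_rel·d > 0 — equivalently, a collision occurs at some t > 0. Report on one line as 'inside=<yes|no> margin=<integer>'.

d = (-16, -6),  |d|² = 292;  R = 5+6 = 11,  c = 292−11² = 171
v_rel = (7, -2),  |v_rel|² = 53;  v_rel·d = (7)·(-16) + (-2)·(-6) = -100
53·t² + 200·t + 171 = 0  ⇒  m = (-100)² − 53·171 = 937
m = 937 > 0,  v_rel·d = -100 < 0  ⇒  outside

inside=no margin=937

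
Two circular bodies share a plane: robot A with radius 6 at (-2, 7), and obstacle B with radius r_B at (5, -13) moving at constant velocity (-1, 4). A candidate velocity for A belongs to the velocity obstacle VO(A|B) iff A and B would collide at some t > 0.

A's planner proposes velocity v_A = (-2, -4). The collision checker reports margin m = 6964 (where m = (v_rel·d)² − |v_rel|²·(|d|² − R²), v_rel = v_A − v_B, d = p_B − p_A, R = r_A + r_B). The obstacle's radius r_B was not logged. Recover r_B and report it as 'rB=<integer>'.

m = 6964
d = (7, -20);  v_rel = (-1, -8),  |v_rel|² = 65
v_rel×d = (-1)·(-20) − (-8)·(7) = 76
since m = R²·65 − 76²:  R² = (5776 + 6964) / 65 = 196
R = √196 = 14  ⇒  r_B = 14 − 6 = 8

rB=8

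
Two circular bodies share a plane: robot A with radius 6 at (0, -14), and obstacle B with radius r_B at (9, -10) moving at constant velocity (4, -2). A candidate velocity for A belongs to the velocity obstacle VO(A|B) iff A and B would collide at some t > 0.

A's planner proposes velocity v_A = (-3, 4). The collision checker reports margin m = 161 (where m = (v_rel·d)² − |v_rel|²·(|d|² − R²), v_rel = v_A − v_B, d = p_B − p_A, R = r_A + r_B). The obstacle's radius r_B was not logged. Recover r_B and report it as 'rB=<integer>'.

m = 161
d = (9, 4);  v_rel = (-7, 6),  |v_rel|² = 85
v_rel×d = (-7)·(4) − (6)·(9) = -82
since m = R²·85 − (-82)²:  R² = (6724 + 161) / 85 = 81
R = √81 = 9  ⇒  r_B = 9 − 6 = 3

rB=3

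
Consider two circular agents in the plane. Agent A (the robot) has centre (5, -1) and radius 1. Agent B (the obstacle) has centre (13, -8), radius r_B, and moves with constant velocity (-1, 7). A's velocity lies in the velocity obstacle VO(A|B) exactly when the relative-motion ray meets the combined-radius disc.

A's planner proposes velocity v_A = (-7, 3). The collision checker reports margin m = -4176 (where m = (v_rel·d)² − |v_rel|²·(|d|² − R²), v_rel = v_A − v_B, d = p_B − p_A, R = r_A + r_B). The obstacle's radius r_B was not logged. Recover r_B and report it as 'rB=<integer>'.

m = -4176
d = (8, -7);  v_rel = (-6, -4),  |v_rel|² = 52
v_rel×d = (-6)·(-7) − (-4)·(8) = 74
since m = R²·52 − 74²:  R² = (5476 + -4176) / 52 = 25
R = √25 = 5  ⇒  r_B = 5 − 1 = 4

rB=4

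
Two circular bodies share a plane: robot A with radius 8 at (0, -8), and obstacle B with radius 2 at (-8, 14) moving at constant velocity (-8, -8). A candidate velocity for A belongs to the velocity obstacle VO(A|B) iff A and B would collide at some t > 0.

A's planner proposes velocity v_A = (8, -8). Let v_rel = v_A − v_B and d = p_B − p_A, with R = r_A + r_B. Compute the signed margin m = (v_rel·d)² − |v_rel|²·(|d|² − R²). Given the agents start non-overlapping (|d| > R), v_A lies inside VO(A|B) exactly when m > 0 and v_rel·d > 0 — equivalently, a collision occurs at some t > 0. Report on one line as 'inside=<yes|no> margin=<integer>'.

d = (-8, 22),  |d|² = 548;  R = 8+2 = 10,  c = 548−10² = 448
v_rel = (16, 0),  |v_rel|² = 256;  v_rel·d = (16)·(-8) + (0)·(22) = -128
256·t² + 256·t + 448 = 0  ⇒  m = (-128)² − 256·448 = -98304
m = -98304 < 0,  v_rel·d = -128 < 0  ⇒  outside

inside=no margin=-98304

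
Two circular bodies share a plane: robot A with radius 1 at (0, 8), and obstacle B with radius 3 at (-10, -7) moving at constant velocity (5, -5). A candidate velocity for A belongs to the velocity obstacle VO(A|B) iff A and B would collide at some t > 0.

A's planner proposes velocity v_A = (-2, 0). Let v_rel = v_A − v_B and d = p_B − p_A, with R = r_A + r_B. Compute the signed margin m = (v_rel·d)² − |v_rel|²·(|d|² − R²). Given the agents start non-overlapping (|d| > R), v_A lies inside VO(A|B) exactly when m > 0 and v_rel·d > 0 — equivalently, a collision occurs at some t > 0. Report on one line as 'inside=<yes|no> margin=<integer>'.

d = (-10, -15),  |d|² = 325;  R = 1+3 = 4,  c = 325−4² = 309
v_rel = (-7, 5),  |v_rel|² = 74;  v_rel·d = (-7)·(-10) + (5)·(-15) = -5
74·t² + 10·t + 309 = 0  ⇒  m = (-5)² − 74·309 = -22841
m = -22841 < 0,  v_rel·d = -5 < 0  ⇒  outside

inside=no margin=-22841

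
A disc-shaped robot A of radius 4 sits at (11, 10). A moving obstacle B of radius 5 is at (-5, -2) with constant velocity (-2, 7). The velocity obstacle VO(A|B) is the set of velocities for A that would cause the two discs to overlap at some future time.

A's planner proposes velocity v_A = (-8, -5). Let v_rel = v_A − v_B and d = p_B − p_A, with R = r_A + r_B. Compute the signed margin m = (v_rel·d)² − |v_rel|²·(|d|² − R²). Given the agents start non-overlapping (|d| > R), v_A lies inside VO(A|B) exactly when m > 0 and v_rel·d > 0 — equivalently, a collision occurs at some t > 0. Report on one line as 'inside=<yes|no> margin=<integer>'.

d = (-16, -12),  |d|² = 400;  R = 4+5 = 9,  c = 400−9² = 319
v_rel = (-6, -12),  |v_rel|² = 180;  v_rel·d = (-6)·(-16) + (-12)·(-12) = 240
180·t² − 480·t + 319 = 0  ⇒  m = 240² − 180·319 = 180
m = 180 > 0,  v_rel·d = 240 > 0  ⇒  inside

inside=yes margin=180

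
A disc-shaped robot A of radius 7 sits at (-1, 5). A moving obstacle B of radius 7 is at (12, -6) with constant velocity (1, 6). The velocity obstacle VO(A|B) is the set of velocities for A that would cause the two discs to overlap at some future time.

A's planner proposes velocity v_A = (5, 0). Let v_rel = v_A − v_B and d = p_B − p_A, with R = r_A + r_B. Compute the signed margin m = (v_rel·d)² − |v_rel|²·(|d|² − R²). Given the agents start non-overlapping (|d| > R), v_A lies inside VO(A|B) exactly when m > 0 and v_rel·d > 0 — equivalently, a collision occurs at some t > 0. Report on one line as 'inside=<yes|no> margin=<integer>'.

d = (13, -11),  |d|² = 290;  R = 7+7 = 14,  c = 290−14² = 94
v_rel = (4, -6),  |v_rel|² = 52;  v_rel·d = (4)·(13) + (-6)·(-11) = 118
52·t² − 236·t + 94 = 0  ⇒  m = 118² − 52·94 = 9036
m = 9036 > 0,  v_rel·d = 118 > 0  ⇒  inside

inside=yes margin=9036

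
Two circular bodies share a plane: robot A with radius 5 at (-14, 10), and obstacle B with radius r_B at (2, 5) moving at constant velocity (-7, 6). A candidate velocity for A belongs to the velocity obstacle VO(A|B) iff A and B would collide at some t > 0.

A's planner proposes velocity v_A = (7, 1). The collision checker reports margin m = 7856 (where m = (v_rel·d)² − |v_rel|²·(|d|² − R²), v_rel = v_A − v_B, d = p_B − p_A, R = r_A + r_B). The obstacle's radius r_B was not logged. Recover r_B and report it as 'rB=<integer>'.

m = 7856
d = (16, -5);  v_rel = (14, -5),  |v_rel|² = 221
v_rel×d = (14)·(-5) − (-5)·(16) = 10
since m = R²·221 − 10²:  R² = (100 + 7856) / 221 = 36
R = √36 = 6  ⇒  r_B = 6 − 5 = 1

rB=1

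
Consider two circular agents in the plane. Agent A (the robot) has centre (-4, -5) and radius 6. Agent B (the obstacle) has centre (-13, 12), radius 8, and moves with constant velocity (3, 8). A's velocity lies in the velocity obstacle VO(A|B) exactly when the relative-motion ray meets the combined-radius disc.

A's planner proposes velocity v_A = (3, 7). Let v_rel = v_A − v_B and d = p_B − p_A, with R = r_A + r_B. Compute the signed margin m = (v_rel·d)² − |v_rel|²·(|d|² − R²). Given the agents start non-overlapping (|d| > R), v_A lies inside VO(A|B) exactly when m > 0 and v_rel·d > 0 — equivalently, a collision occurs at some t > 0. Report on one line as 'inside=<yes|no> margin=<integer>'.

d = (-9, 17),  |d|² = 370;  R = 6+8 = 14,  c = 370−14² = 174
v_rel = (0, -1),  |v_rel|² = 1;  v_rel·d = (0)·(-9) + (-1)·(17) = -17
1·t² + 34·t + 174 = 0  ⇒  m = (-17)² − 1·174 = 115
m = 115 > 0,  v_rel·d = -17 < 0  ⇒  outside

inside=no margin=115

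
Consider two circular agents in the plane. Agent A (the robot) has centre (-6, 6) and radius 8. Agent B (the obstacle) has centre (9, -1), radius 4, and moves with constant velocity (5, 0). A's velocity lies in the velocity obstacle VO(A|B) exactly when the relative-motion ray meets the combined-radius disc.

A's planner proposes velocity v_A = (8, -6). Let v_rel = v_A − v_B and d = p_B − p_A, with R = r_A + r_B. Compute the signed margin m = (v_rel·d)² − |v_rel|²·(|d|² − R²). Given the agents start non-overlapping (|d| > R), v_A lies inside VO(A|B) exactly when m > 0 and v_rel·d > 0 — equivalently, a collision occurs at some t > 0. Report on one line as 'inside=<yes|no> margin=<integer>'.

d = (15, -7),  |d|² = 274;  R = 8+4 = 12,  c = 274−12² = 130
v_rel = (3, -6),  |v_rel|² = 45;  v_rel·d = (3)·(15) + (-6)·(-7) = 87
45·t² − 174·t + 130 = 0  ⇒  m = 87² − 45·130 = 1719
m = 1719 > 0,  v_rel·d = 87 > 0  ⇒  inside

inside=yes margin=1719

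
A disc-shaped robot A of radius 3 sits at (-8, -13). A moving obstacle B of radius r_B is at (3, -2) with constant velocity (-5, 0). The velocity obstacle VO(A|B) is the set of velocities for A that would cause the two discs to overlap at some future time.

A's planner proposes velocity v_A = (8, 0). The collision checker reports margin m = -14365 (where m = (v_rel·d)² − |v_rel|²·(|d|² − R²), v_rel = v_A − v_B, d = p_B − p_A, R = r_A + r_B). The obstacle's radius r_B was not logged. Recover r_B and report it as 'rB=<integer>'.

m = -14365
d = (11, 11);  v_rel = (13, 0),  |v_rel|² = 169
v_rel×d = (13)·(11) − (0)·(11) = 143
since m = R²·169 − 143²:  R² = (20449 + -14365) / 169 = 36
R = √36 = 6  ⇒  r_B = 6 − 3 = 3

rB=3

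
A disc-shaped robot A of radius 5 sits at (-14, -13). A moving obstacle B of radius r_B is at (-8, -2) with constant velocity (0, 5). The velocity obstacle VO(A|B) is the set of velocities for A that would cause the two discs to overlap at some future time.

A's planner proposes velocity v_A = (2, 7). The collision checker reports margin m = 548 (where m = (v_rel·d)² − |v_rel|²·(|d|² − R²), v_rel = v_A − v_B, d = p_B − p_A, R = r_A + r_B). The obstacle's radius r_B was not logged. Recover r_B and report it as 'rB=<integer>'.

m = 548
d = (6, 11);  v_rel = (2, 2),  |v_rel|² = 8
v_rel×d = (2)·(11) − (2)·(6) = 10
since m = R²·8 − 10²:  R² = (100 + 548) / 8 = 81
R = √81 = 9  ⇒  r_B = 9 − 5 = 4

rB=4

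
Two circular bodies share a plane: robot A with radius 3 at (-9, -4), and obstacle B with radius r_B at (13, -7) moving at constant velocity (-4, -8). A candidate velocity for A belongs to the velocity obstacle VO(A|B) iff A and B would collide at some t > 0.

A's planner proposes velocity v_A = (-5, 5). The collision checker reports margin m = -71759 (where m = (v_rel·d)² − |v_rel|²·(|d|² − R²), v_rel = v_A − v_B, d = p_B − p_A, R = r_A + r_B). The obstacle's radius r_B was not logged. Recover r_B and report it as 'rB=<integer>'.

m = -71759
d = (22, -3);  v_rel = (-1, 13),  |v_rel|² = 170
v_rel×d = (-1)·(-3) − (13)·(22) = -283
since m = R²·170 − (-283)²:  R² = (80089 + -71759) / 170 = 49
R = √49 = 7  ⇒  r_B = 7 − 3 = 4

rB=4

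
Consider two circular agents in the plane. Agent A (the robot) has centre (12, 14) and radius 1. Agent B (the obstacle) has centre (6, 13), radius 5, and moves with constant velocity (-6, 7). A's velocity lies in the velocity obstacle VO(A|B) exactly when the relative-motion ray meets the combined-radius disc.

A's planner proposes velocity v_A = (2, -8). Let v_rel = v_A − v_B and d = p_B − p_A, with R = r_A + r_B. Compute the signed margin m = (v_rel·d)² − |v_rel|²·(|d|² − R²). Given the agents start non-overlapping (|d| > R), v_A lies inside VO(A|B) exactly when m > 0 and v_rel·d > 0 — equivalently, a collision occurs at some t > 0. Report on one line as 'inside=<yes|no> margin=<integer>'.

d = (-6, -1),  |d|² = 37;  R = 1+5 = 6,  c = 37−6² = 1
v_rel = (8, -15),  |v_rel|² = 289;  v_rel·d = (8)·(-6) + (-15)·(-1) = -33
289·t² + 66·t + 1 = 0  ⇒  m = (-33)² − 289·1 = 800
m = 800 > 0,  v_rel·d = -33 < 0  ⇒  outside

inside=no margin=800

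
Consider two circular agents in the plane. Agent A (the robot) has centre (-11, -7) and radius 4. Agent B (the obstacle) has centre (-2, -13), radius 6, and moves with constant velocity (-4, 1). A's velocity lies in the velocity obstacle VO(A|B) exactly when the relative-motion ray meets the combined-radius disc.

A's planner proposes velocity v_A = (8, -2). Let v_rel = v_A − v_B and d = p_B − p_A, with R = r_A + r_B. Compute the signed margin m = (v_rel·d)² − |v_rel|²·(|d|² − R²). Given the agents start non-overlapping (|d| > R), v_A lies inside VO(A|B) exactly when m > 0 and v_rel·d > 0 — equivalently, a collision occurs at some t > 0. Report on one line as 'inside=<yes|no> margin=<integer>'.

d = (9, -6),  |d|² = 117;  R = 4+6 = 10,  c = 117−10² = 17
v_rel = (12, -3),  |v_rel|² = 153;  v_rel·d = (12)·(9) + (-3)·(-6) = 126
153·t² − 252·t + 17 = 0  ⇒  m = 126² − 153·17 = 13275
m = 13275 > 0,  v_rel·d = 126 > 0  ⇒  inside

inside=yes margin=13275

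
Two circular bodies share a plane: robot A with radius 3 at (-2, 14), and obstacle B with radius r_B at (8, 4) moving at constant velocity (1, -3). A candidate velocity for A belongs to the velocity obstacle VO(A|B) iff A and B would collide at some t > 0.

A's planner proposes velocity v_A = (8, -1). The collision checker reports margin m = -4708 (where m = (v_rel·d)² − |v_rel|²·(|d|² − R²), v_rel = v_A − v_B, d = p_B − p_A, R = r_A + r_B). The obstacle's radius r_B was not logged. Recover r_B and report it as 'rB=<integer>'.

m = -4708
d = (10, -10);  v_rel = (7, 2),  |v_rel|² = 53
v_rel×d = (7)·(-10) − (2)·(10) = -90
since m = R²·53 − (-90)²:  R² = (8100 + -4708) / 53 = 64
R = √64 = 8  ⇒  r_B = 8 − 3 = 5

rB=5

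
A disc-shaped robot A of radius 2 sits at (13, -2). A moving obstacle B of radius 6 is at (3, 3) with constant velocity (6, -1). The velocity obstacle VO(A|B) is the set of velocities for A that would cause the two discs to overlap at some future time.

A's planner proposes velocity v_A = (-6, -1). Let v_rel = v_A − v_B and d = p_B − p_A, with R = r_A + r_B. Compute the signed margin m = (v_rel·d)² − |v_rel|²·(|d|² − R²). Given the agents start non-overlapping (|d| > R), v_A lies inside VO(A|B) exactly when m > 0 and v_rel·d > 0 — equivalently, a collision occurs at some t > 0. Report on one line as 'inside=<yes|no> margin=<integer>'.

d = (-10, 5),  |d|² = 125;  R = 2+6 = 8,  c = 125−8² = 61
v_rel = (-12, 0),  |v_rel|² = 144;  v_rel·d = (-12)·(-10) + (0)·(5) = 120
144·t² − 240·t + 61 = 0  ⇒  m = 120² − 144·61 = 5616
m = 5616 > 0,  v_rel·d = 120 > 0  ⇒  inside

inside=yes margin=5616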